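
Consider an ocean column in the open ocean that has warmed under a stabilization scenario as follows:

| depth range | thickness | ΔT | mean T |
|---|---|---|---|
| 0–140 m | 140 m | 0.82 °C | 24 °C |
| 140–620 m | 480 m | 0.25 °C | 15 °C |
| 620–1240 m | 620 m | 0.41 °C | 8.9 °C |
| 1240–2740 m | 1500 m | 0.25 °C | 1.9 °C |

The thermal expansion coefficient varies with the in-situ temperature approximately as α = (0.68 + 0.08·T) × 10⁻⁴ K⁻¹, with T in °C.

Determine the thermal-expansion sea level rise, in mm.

119 mm of thermosteric rise

Layer 1: α = (0.68 + 0.08×24)×10⁻⁴ = 2.6×10⁻⁴ K⁻¹
Layer 2: α = (0.68 + 0.08×15)×10⁻⁴ = 1.88×10⁻⁴ K⁻¹
Layer 3: α = (0.68 + 0.08×8.9)×10⁻⁴ = 1.392×10⁻⁴ K⁻¹
Layer 4: α = (0.68 + 0.08×1.9)×10⁻⁴ = 0.832×10⁻⁴ K⁻¹
Layer 1: 0.82 × 140 × 2.6×10⁻⁴ = 0.029848 m
Layer 2: 480 × 0.25 × 1.88×10⁻⁴ = 0.02256 m
0.41 × 620 × 1.392×10⁻⁴ = 0.03538464 m
1240–2740 m: 1500 × 0.832×10⁻⁴ × 0.25 = 0.03120 m
Δh = 0.029848 + 0.02256 + 0.03538464 + 0.03120 = 0.11899264 m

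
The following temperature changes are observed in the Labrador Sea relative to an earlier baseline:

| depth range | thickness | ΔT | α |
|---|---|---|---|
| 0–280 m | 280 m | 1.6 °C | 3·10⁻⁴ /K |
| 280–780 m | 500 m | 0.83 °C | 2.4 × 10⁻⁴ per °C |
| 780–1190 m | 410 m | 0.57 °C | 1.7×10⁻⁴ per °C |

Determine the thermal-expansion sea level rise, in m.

0–280 m: 3×10⁻⁴ × 280 × 1.6 = 0.13440 m
2.4×10⁻⁴ × 500 × 0.83 = 0.09960 m
0.57 × 1.7×10⁻⁴ × 410 = 0.039729 m
Δh = 0.13440 + 0.09960 + 0.039729 = 0.273729 m

Δh = 0.274 m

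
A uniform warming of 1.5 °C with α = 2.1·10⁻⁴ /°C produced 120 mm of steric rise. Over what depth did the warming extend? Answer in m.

381 m

H = Δh/(αΔT) = 0.12 / (2.1×10⁻⁴ × 1.5) ≈ 381.0 m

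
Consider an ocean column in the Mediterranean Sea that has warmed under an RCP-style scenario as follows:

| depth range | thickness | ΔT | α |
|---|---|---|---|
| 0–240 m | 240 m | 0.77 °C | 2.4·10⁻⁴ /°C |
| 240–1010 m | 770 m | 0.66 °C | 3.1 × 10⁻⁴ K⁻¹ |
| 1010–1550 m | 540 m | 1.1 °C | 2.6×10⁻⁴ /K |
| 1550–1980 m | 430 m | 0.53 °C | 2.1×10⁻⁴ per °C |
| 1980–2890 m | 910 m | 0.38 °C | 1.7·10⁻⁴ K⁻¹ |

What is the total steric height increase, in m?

2.4×10⁻⁴ × 240 × 0.77 = 0.044352 m
770 × 3.1×10⁻⁴ × 0.66 = 0.157542 m
2.6×10⁻⁴ × 540 × 1.1 = 0.15444 m
1550–1980 m: 0.53 × 430 × 2.1×10⁻⁴ = 0.047859 m
1.7×10⁻⁴ × 910 × 0.38 = 0.058786 m
Δh = 0.044352 + 0.157542 + 0.15444 + 0.047859 + 0.058786 = 0.462979 m ≈ 0.463 m

Δh = 0.463 m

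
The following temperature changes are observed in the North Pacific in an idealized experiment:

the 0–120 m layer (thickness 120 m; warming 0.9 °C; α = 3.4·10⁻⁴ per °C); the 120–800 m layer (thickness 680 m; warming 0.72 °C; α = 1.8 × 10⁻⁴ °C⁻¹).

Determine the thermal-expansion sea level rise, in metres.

0.12 m

3.4×10⁻⁴ × 0.9 × 120 = 0.03672 m
0.72 × 1.8×10⁻⁴ × 680 = 0.088128 m
Δh = 0.03672 + 0.088128 = 0.124848 m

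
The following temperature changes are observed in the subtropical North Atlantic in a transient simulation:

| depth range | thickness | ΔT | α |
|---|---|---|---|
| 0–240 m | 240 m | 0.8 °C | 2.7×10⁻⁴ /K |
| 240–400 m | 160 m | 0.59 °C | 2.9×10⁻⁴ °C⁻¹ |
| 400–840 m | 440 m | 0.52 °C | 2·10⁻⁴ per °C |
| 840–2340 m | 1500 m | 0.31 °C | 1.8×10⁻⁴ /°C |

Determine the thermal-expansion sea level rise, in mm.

209 mm of thermosteric rise

Layer 1: 240 × 2.7×10⁻⁴ × 0.8 = 0.05184 m
240–400 m: 0.59 × 160 × 2.9×10⁻⁴ = 0.027376 m
Layer 3: 440 × 2×10⁻⁴ × 0.52 = 0.04576 m
840–2340 m: 0.31 × 1.8×10⁻⁴ × 1500 = 0.08370 m
Δh = 0.05184 + 0.027376 + 0.04576 + 0.08370 = 0.208676 m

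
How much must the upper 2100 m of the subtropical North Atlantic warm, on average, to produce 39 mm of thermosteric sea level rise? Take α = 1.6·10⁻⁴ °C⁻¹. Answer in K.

0.116 K

ΔT = Δh/(αH) = 0.039 / (1.6×10⁻⁴ × 2100) ≈ 0.1161 K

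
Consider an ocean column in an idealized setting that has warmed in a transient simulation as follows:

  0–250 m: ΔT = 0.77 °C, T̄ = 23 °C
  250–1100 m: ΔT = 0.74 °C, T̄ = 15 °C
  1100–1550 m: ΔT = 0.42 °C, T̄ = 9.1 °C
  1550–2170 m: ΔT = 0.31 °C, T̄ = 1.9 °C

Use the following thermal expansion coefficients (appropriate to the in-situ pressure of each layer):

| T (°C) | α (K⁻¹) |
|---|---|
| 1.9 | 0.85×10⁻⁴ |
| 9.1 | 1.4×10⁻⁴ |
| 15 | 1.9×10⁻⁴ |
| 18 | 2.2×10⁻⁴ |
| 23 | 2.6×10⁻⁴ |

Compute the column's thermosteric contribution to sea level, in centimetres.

21 cm of thermosteric rise

Layer 1 at 23 °C → α = 2.6×10⁻⁴ K⁻¹
Layer 2 at 15 °C → α = 1.9×10⁻⁴ K⁻¹
Layer 3 at 9.1 °C → α = 1.4×10⁻⁴ K⁻¹
Layer 4 at 1.9 °C → α = 0.85×10⁻⁴ K⁻¹
0–250 m: 250 × 0.77 × 2.6×10⁻⁴ = 0.05005 m
Layer 2: 1.9×10⁻⁴ × 0.74 × 850 = 0.11951 m
450 × 1.4×10⁻⁴ × 0.42 = 0.02646 m
Layer 4: 620 × 0.31 × 0.85×10⁻⁴ = 0.016337 m
Δh = 0.05005 + 0.11951 + 0.02646 + 0.016337 = 0.212357 m ≈ 21 cm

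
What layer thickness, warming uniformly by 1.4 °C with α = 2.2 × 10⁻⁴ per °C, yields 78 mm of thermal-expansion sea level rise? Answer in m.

253 m

H = Δh/(αΔT) = 0.078 / (2.2×10⁻⁴ × 1.4) ≈ 253.2 m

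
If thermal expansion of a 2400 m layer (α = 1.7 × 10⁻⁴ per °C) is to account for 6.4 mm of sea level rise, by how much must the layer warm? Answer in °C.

ΔT = Δh/(αH) = 0.0064 / (1.7×10⁻⁴ × 2400) ≈ 0.01569 °C

ΔT ≈ 0.0157 °C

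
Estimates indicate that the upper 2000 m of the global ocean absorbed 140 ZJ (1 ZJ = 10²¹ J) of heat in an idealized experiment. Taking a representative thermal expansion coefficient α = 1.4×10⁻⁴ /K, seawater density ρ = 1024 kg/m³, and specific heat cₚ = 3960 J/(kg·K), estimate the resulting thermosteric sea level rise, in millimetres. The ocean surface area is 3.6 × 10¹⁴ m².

Δh = 13 mm

Per unit area: Q = 140×10²¹ / (3.6×10¹⁴) ≈ 3.889×10⁸ J/m²
Δh = αQ/(ρcₚ) = 1.4×10⁻⁴ × 3.889×10⁸ / (1024 × 3960) ≈ 0.013427 m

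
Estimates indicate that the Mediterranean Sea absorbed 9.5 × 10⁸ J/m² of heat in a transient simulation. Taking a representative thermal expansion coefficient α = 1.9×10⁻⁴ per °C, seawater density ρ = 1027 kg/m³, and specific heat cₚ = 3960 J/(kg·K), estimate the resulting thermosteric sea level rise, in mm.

44 mm of thermosteric rise

Δh = αQ/(ρcₚ) = 1.9×10⁻⁴ × 9.5×10⁸ / (1027 × 3960) ≈ 0.044382 m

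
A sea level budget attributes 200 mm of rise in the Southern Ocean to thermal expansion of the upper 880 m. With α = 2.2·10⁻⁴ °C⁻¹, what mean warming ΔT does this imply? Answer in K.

1.0 K

ΔT = Δh/(αH) = 0.2 / (2.2×10⁻⁴ × 880) ≈ 1.033 K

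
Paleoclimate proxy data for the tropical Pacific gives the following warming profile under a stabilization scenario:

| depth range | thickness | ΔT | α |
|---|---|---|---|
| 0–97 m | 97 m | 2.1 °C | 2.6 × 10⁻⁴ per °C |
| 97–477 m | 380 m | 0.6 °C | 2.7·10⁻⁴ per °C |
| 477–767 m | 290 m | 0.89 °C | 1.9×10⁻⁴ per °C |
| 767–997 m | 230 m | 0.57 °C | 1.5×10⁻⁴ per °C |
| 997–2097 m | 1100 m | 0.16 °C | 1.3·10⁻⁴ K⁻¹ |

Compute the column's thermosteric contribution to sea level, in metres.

Δh = 0.206 m

Layer 1: 2.1 × 2.6×10⁻⁴ × 97 = 0.052962 m
97–477 m: 380 × 2.7×10⁻⁴ × 0.6 = 0.06156 m
0.89 × 290 × 1.9×10⁻⁴ = 0.049039 m
767–997 m: 230 × 1.5×10⁻⁴ × 0.57 = 0.019665 m
Layer 5: 0.16 × 1.3×10⁻⁴ × 1100 = 0.02288 m
Δh = 0.052962 + 0.06156 + 0.049039 + 0.019665 + 0.02288 = 0.206106 m ≈ 0.206 m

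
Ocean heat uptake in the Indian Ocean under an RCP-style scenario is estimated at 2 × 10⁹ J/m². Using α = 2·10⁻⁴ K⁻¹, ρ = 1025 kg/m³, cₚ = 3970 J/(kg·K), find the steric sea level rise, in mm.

Δh = αQ/(ρcₚ) = 2×10⁻⁴ × 2×10⁹ / (1025 × 3970) ≈ 0.098298 m

98.3 mm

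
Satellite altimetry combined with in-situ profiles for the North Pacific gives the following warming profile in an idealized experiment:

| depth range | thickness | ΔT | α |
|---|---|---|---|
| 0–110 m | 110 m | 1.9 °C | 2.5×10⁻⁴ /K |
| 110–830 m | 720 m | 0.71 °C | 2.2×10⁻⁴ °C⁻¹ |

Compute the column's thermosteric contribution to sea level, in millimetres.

Layer 1: 110 × 1.9 × 2.5×10⁻⁴ = 0.05225 m
110–830 m: 0.71 × 720 × 2.2×10⁻⁴ = 0.112464 m
Δh = 0.05225 + 0.112464 = 0.164714 m

Δh = 165 mm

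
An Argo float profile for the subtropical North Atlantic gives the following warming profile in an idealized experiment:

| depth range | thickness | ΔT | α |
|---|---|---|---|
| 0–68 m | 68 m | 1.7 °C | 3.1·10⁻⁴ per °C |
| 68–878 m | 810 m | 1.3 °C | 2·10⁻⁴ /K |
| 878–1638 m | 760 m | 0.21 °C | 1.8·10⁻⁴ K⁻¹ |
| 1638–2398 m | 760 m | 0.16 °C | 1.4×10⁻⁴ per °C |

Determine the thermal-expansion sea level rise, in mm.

1.7 × 68 × 3.1×10⁻⁴ = 0.035836 m
2×10⁻⁴ × 1.3 × 810 = 0.21060 m
878–1638 m: 1.8×10⁻⁴ × 0.21 × 760 = 0.028728 m
1638–2398 m: 760 × 0.16 × 1.4×10⁻⁴ = 0.017024 m
Δh = 0.035836 + 0.21060 + 0.028728 + 0.017024 = 0.292188 m ≈ 290 mm

Δh = 290 mm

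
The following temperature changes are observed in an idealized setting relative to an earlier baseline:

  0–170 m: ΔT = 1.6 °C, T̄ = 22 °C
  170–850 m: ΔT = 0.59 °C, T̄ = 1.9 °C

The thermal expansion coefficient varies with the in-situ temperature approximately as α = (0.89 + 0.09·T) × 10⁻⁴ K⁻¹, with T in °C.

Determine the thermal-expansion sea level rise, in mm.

120 mm of thermosteric rise

Layer 1: α = (0.89 + 0.09×22)×10⁻⁴ = 2.87×10⁻⁴ K⁻¹
Layer 2: α = (0.89 + 0.09×1.9)×10⁻⁴ = 1.061×10⁻⁴ K⁻¹
170 × 1.6 × 2.87×10⁻⁴ = 0.078064 m
1.061×10⁻⁴ × 680 × 0.59 = 0.04256732 m
Δh = 0.078064 + 0.04256732 = 0.12063132 m ≈ 120 mm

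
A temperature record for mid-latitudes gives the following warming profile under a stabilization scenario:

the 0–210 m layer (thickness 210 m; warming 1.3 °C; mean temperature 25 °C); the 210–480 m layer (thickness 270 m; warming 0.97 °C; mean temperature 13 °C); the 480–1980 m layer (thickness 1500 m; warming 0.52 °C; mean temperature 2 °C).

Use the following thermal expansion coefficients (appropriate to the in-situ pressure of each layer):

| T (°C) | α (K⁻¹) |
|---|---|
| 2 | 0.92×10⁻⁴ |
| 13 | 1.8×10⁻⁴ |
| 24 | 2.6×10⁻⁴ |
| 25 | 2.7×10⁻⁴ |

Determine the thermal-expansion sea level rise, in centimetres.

Layer 1 at 25 °C → α = 2.7×10⁻⁴ K⁻¹
Layer 2 at 13 °C → α = 1.8×10⁻⁴ K⁻¹
Layer 3 at 2 °C → α = 0.92×10⁻⁴ K⁻¹
Layer 1: 210 × 1.3 × 2.7×10⁻⁴ = 0.07371 m
Layer 2: 1.8×10⁻⁴ × 270 × 0.97 = 0.047142 m
0.92×10⁻⁴ × 0.52 × 1500 = 0.07176 m
Δh = 0.07371 + 0.047142 + 0.07176 = 0.192612 m

19.3 cm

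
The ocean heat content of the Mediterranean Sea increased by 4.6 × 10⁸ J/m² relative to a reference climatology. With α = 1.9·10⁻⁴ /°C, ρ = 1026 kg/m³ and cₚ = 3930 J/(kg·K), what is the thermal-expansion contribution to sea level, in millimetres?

Δh ≈ 21.7 mm

Δh = αQ/(ρcₚ) = 1.9×10⁻⁴ × 4.6×10⁸ / (1026 × 3930) ≈ 0.021676 m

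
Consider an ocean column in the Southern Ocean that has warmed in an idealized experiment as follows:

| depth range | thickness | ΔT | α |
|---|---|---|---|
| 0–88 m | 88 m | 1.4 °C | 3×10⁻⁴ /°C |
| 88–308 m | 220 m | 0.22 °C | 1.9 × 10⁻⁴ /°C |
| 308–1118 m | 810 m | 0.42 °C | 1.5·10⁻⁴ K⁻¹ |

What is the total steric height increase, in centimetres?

9.72 cm of thermosteric rise

3×10⁻⁴ × 1.4 × 88 = 0.03696 m
88–308 m: 0.22 × 1.9×10⁻⁴ × 220 = 0.009196 m
308–1118 m: 0.42 × 1.5×10⁻⁴ × 810 = 0.05103 m
Δh = 0.03696 + 0.009196 + 0.05103 = 0.097186 m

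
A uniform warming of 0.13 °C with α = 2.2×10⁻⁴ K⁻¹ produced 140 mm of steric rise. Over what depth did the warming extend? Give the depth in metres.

H ≈ 4900 m

H = Δh/(αΔT) = 0.14 / (2.2×10⁻⁴ × 0.13) ≈ 4895 m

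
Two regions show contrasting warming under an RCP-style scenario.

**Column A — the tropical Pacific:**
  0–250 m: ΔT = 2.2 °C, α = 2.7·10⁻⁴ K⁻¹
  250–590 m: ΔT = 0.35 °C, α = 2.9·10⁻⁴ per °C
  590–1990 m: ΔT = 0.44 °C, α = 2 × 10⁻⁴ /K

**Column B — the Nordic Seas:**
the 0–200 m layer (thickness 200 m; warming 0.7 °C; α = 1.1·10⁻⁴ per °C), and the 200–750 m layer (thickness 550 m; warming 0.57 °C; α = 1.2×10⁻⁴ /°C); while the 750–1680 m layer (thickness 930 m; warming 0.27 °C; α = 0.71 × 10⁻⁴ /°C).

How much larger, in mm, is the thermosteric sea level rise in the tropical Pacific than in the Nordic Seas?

Δh_A − Δh_B ≈ 235 mm

A 0–250 m: 2.7×10⁻⁴ × 250 × 2.2 = 0.14850 m
A Layer 2: 0.35 × 2.9×10⁻⁴ × 340 = 0.03451 m
A 590–1990 m: 1400 × 2×10⁻⁴ × 0.44 = 0.12320 m
A total: 0.30621 m
B 0.7 × 200 × 1.1×10⁻⁴ = 0.01540 m
B 0.57 × 550 × 1.2×10⁻⁴ = 0.03762 m
B 750–1680 m: 0.71×10⁻⁴ × 930 × 0.27 = 0.0178281 m
B total: 0.0708481 m
Difference: 0.30621 − 0.0708481 = 0.2353619 m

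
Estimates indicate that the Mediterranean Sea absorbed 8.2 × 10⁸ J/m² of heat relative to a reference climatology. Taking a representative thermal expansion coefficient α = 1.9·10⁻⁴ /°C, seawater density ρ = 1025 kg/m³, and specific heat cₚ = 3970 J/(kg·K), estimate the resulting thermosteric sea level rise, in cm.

about 3.8 cm

Δh = αQ/(ρcₚ) = 1.9×10⁻⁴ × 8.2×10⁸ / (1025 × 3970) ≈ 0.038287 m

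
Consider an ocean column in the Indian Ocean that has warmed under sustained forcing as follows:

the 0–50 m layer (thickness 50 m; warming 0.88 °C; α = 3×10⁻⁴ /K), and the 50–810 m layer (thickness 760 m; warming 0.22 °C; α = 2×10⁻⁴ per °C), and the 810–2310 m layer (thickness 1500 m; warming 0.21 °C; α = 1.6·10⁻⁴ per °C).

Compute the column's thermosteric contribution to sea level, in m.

about 0.0970 m

0–50 m: 0.88 × 3×10⁻⁴ × 50 = 0.01320 m
50–810 m: 2×10⁻⁴ × 760 × 0.22 = 0.03344 m
Layer 3: 1500 × 1.6×10⁻⁴ × 0.21 = 0.05040 m
Δh = 0.01320 + 0.03344 + 0.05040 = 0.09704 m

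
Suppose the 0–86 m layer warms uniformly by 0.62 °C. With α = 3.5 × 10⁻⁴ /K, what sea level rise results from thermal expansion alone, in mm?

Δh = αΔT·H = 3.5×10⁻⁴ × 0.62 × 86 = 0.018662 m

Δh = 18.7 mm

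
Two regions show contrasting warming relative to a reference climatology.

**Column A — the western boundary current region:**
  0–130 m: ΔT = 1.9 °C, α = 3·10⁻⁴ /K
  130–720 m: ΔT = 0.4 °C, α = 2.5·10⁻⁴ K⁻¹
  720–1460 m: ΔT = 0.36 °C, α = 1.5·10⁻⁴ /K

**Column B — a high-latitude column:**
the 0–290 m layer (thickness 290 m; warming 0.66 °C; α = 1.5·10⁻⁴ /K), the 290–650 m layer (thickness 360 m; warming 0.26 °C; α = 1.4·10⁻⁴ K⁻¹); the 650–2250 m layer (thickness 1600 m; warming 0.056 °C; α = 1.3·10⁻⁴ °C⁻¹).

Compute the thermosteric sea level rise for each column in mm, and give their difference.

A: 170 mm; B: 53 mm; difference 120 mm

A Layer 1: 130 × 3×10⁻⁴ × 1.9 = 0.07410 m
A 590 × 0.4 × 2.5×10⁻⁴ = 0.05900 m
A 720–1460 m: 740 × 1.5×10⁻⁴ × 0.36 = 0.03996 m
A total: 0.17306 m
B 1.5×10⁻⁴ × 0.66 × 290 = 0.02871 m
B Layer 2: 1.4×10⁻⁴ × 360 × 0.26 = 0.013104 m
B Layer 3: 1600 × 1.3×10⁻⁴ × 0.056 = 0.011648 m
B total: 0.053462 m
Difference: 0.17306 − 0.053462 = 0.119598 m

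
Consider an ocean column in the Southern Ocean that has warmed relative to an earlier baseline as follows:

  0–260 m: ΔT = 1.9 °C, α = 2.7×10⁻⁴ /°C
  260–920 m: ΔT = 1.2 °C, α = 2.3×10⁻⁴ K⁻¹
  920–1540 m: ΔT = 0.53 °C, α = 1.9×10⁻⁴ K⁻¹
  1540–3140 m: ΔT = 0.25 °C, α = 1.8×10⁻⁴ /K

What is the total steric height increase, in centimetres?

0–260 m: 1.9 × 2.7×10⁻⁴ × 260 = 0.13338 m
660 × 1.2 × 2.3×10⁻⁴ = 0.18216 m
0.53 × 620 × 1.9×10⁻⁴ = 0.062434 m
1600 × 1.8×10⁻⁴ × 0.25 = 0.07200 m
Δh = 0.13338 + 0.18216 + 0.062434 + 0.07200 = 0.449974 m ≈ 45.0 cm

Δh = 45.0 cm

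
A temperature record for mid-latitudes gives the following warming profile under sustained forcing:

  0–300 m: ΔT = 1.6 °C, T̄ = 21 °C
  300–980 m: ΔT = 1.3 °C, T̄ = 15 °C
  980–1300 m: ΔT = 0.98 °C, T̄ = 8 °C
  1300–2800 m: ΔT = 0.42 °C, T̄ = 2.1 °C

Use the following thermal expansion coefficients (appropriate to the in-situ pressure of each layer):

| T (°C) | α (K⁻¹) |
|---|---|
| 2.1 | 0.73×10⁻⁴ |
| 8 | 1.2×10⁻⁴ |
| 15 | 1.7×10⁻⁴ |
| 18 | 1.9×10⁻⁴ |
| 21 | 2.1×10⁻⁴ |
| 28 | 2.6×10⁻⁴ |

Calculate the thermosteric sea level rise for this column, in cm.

33 cm

Layer 1 at 21 °C → α = 2.1×10⁻⁴ K⁻¹
Layer 2 at 15 °C → α = 1.7×10⁻⁴ K⁻¹
Layer 3 at 8 °C → α = 1.2×10⁻⁴ K⁻¹
Layer 4 at 2.1 °C → α = 0.73×10⁻⁴ K⁻¹
0–300 m: 2.1×10⁻⁴ × 300 × 1.6 = 0.10080 m
680 × 1.3 × 1.7×10⁻⁴ = 0.15028 m
0.98 × 1.2×10⁻⁴ × 320 = 0.037632 m
0.73×10⁻⁴ × 0.42 × 1500 = 0.04599 m
Δh = 0.10080 + 0.15028 + 0.037632 + 0.04599 = 0.334702 m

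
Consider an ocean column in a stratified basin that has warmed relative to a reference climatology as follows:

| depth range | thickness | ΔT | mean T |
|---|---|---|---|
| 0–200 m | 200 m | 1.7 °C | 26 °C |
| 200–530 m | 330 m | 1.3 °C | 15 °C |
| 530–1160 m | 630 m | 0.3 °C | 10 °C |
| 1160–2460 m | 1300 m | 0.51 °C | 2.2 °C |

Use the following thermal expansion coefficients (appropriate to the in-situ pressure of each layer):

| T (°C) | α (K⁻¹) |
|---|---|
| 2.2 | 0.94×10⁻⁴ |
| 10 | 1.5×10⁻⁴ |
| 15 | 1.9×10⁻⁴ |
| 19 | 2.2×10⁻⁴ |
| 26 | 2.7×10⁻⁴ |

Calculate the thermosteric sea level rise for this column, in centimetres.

Layer 1 at 26 °C → α = 2.7×10⁻⁴ K⁻¹
Layer 2 at 15 °C → α = 1.9×10⁻⁴ K⁻¹
Layer 3 at 10 °C → α = 1.5×10⁻⁴ K⁻¹
Layer 4 at 2.2 °C → α = 0.94×10⁻⁴ K⁻¹
1.7 × 200 × 2.7×10⁻⁴ = 0.09180 m
200–530 m: 1.9×10⁻⁴ × 1.3 × 330 = 0.08151 m
Layer 3: 0.3 × 630 × 1.5×10⁻⁴ = 0.02835 m
1160–2460 m: 0.94×10⁻⁴ × 1300 × 0.51 = 0.062322 m
Δh = 0.09180 + 0.08151 + 0.02835 + 0.062322 = 0.263982 m ≈ 26.4 cm

about 26.4 cm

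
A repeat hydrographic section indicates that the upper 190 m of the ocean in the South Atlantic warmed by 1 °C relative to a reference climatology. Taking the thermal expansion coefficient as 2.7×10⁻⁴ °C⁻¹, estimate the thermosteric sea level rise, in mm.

Δh = 51 mm

Δh = αΔT·H = 2.7×10⁻⁴ × 1 × 190 = 0.05130 m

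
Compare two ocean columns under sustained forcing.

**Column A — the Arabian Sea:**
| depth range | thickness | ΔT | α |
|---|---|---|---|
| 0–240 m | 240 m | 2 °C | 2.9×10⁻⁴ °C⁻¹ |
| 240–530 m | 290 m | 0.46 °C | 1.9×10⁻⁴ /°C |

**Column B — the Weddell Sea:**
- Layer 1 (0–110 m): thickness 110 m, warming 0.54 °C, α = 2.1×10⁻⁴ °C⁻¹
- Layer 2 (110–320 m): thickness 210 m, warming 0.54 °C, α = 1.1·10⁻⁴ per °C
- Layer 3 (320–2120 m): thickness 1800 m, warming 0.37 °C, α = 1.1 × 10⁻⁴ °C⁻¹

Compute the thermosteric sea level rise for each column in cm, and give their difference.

A 240 × 2 × 2.9×10⁻⁴ = 0.13920 m
A 0.46 × 290 × 1.9×10⁻⁴ = 0.025346 m
A total: 0.164546 m
B Layer 1: 2.1×10⁻⁴ × 0.54 × 110 = 0.012474 m
B Layer 2: 1.1×10⁻⁴ × 210 × 0.54 = 0.012474 m
B 320–2120 m: 1800 × 0.37 × 1.1×10⁻⁴ = 0.07326 m
B total: 0.098208 m
Difference: 0.164546 − 0.098208 = 0.066338 m

Δh_A ≈ 16 cm, Δh_B ≈ 9.8 cm; difference ≈ 6.6 cm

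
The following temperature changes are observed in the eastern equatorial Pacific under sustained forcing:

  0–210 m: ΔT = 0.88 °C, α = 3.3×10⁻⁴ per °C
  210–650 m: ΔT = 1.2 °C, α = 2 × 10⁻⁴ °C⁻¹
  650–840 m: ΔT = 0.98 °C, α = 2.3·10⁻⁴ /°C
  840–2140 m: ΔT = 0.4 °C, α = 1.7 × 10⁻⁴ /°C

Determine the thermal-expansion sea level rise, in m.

Δh ≈ 0.30 m

210 × 0.88 × 3.3×10⁻⁴ = 0.060984 m
210–650 m: 440 × 2×10⁻⁴ × 1.2 = 0.10560 m
Layer 3: 2.3×10⁻⁴ × 190 × 0.98 = 0.042826 m
840–2140 m: 0.4 × 1300 × 1.7×10⁻⁴ = 0.08840 m
Δh = 0.060984 + 0.10560 + 0.042826 + 0.08840 = 0.29781 m ≈ 0.30 m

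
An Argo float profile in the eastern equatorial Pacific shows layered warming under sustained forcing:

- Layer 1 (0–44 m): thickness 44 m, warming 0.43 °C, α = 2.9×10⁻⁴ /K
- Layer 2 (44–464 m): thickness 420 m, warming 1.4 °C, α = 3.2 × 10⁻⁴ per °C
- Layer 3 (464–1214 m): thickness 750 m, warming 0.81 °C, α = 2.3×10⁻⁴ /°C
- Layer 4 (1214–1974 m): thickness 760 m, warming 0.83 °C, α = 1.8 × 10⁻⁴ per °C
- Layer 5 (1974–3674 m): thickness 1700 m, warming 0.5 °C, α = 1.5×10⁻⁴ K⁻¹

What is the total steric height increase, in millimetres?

0–44 m: 44 × 0.43 × 2.9×10⁻⁴ = 0.0054868 m
44–464 m: 1.4 × 3.2×10⁻⁴ × 420 = 0.18816 m
Layer 3: 750 × 0.81 × 2.3×10⁻⁴ = 0.139725 m
Layer 4: 1.8×10⁻⁴ × 0.83 × 760 = 0.113544 m
Layer 5: 0.5 × 1.5×10⁻⁴ × 1700 = 0.12750 m
Δh = 0.0054868 + 0.18816 + 0.139725 + 0.113544 + 0.12750 = 0.5744158 m

Δh ≈ 574 mm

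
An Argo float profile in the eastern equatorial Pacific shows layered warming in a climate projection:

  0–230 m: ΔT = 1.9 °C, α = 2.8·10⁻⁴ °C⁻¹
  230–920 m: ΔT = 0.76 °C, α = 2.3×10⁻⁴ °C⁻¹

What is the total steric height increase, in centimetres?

230 × 1.9 × 2.8×10⁻⁴ = 0.12236 m
690 × 0.76 × 2.3×10⁻⁴ = 0.120612 m
Δh = 0.12236 + 0.120612 = 0.242972 m

24.3 cm of thermosteric rise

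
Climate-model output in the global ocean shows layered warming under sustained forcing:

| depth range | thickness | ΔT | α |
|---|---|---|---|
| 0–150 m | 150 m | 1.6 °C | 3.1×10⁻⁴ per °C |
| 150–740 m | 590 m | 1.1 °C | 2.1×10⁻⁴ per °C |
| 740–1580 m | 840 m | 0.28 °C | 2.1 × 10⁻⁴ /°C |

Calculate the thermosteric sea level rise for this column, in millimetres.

0–150 m: 3.1×10⁻⁴ × 1.6 × 150 = 0.07440 m
Layer 2: 1.1 × 590 × 2.1×10⁻⁴ = 0.13629 m
Layer 3: 0.28 × 2.1×10⁻⁴ × 840 = 0.049392 m
Δh = 0.07440 + 0.13629 + 0.049392 = 0.260082 m

Δh ≈ 260 mm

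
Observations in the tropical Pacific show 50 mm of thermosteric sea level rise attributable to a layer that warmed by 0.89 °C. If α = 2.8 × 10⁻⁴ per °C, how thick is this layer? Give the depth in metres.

H = Δh/(αΔT) = 0.05 / (2.8×10⁻⁴ × 0.89) ≈ 200.6 m

H ≈ 201 m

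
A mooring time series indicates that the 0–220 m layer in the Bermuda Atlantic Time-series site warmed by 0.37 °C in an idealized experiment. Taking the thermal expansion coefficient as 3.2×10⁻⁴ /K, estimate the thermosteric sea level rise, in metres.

about 0.0260 m

Δh = αΔT·H = 3.2×10⁻⁴ × 0.37 × 220 = 0.026048 m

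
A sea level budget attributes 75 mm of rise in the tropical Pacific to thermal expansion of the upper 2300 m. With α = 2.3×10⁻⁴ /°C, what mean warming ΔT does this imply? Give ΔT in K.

ΔT = Δh/(αH) = 0.075 / (2.3×10⁻⁴ × 2300) ≈ 0.1418 K

0.142 K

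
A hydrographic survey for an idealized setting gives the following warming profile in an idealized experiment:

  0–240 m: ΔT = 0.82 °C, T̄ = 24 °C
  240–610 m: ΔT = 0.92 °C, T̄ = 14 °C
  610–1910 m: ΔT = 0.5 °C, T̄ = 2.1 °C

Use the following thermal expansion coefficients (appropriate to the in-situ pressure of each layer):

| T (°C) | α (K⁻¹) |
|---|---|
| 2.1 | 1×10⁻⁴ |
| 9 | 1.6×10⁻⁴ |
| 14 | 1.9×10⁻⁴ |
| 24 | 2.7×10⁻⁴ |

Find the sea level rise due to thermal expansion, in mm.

about 183 mm

Layer 1 at 24 °C → α = 2.7×10⁻⁴ K⁻¹
Layer 2 at 14 °C → α = 1.9×10⁻⁴ K⁻¹
Layer 3 at 2.1 °C → α = 1×10⁻⁴ K⁻¹
Layer 1: 240 × 0.82 × 2.7×10⁻⁴ = 0.053136 m
240–610 m: 1.9×10⁻⁴ × 0.92 × 370 = 0.064676 m
610–1910 m: 0.5 × 1300 × 1×10⁻⁴ = 0.06500 m
Δh = 0.053136 + 0.064676 + 0.06500 = 0.182812 m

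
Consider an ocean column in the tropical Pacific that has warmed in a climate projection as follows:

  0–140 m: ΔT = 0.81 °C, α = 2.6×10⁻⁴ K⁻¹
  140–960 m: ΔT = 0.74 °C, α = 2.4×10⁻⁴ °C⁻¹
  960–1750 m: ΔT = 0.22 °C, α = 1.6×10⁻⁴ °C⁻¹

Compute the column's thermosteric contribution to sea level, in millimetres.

203 mm

Layer 1: 2.6×10⁻⁴ × 0.81 × 140 = 0.029484 m
Layer 2: 2.4×10⁻⁴ × 0.74 × 820 = 0.145632 m
Layer 3: 790 × 0.22 × 1.6×10⁻⁴ = 0.027808 m
Δh = 0.029484 + 0.145632 + 0.027808 = 0.202924 m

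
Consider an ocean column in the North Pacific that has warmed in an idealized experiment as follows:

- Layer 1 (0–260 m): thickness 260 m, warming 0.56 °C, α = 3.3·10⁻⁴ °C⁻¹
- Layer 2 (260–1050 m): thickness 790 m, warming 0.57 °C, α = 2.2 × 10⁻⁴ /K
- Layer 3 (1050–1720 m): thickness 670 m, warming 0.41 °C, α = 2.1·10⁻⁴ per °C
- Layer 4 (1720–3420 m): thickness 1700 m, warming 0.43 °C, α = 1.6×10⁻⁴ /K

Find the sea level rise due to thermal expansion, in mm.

0–260 m: 0.56 × 3.3×10⁻⁴ × 260 = 0.048048 m
0.57 × 2.2×10⁻⁴ × 790 = 0.099066 m
Layer 3: 2.1×10⁻⁴ × 670 × 0.41 = 0.057687 m
Layer 4: 1.6×10⁻⁴ × 0.43 × 1700 = 0.11696 m
Δh = 0.048048 + 0.099066 + 0.057687 + 0.11696 = 0.321761 m ≈ 322 mm

322 mm of thermosteric rise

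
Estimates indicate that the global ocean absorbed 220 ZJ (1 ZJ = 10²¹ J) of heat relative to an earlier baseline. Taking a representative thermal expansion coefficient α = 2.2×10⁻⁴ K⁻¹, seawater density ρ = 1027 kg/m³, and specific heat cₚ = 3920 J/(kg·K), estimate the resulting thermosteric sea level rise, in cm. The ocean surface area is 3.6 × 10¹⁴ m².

Δh ≈ 3.34 cm

Per unit area: Q = 220×10²¹ / (3.6×10¹⁴) ≈ 6.111×10⁸ J/m²
Δh = αQ/(ρcₚ) = 2.2×10⁻⁴ × 6.111×10⁸ / (1027 × 3920) ≈ 0.033395 m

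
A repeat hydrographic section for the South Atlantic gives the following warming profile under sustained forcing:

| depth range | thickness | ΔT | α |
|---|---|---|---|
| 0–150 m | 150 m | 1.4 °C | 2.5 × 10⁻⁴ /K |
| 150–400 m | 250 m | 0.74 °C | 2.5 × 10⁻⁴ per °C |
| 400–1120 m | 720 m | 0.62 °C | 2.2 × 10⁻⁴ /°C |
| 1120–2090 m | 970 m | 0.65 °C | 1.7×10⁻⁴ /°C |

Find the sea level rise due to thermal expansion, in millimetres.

Δh ≈ 300 mm

1.4 × 2.5×10⁻⁴ × 150 = 0.05250 m
Layer 2: 2.5×10⁻⁴ × 0.74 × 250 = 0.04625 m
400–1120 m: 2.2×10⁻⁴ × 0.62 × 720 = 0.098208 m
1120–2090 m: 970 × 1.7×10⁻⁴ × 0.65 = 0.107185 m
Δh = 0.05250 + 0.04625 + 0.098208 + 0.107185 = 0.304143 m ≈ 300 mm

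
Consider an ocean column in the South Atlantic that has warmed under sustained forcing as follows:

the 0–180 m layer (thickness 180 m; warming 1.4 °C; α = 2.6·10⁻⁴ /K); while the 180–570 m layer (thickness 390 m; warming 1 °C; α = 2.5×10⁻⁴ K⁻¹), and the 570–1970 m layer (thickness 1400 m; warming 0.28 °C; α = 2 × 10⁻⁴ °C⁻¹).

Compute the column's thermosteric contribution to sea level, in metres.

0.241 m of thermosteric rise

0–180 m: 1.4 × 180 × 2.6×10⁻⁴ = 0.06552 m
Layer 2: 1 × 390 × 2.5×10⁻⁴ = 0.09750 m
570–1970 m: 0.28 × 2×10⁻⁴ × 1400 = 0.07840 m
Δh = 0.06552 + 0.09750 + 0.07840 = 0.24142 m ≈ 0.241 m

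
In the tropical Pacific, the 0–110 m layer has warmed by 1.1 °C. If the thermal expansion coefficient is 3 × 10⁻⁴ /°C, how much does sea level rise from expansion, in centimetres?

3.6 cm of thermosteric rise

Δh = αΔT·H = 3×10⁻⁴ × 1.1 × 110 = 0.03630 m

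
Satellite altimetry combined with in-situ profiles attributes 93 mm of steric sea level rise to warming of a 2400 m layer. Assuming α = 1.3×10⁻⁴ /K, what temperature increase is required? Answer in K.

ΔT = Δh/(αH) = 0.093 / (1.3×10⁻⁴ × 2400) ≈ 0.2981 K

0.298 K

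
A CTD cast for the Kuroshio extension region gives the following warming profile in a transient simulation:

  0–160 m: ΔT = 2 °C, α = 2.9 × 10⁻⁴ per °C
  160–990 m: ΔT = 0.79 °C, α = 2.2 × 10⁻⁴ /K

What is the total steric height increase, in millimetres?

0–160 m: 2.9×10⁻⁴ × 160 × 2 = 0.09280 m
2.2×10⁻⁴ × 830 × 0.79 = 0.144254 m
Δh = 0.09280 + 0.144254 = 0.237054 m

about 240 mm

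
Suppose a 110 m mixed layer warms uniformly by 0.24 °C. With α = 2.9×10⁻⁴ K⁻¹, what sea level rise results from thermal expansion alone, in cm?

Δh = αΔT·H = 2.9×10⁻⁴ × 0.24 × 110 = 0.007656 m

Δh = 0.766 cm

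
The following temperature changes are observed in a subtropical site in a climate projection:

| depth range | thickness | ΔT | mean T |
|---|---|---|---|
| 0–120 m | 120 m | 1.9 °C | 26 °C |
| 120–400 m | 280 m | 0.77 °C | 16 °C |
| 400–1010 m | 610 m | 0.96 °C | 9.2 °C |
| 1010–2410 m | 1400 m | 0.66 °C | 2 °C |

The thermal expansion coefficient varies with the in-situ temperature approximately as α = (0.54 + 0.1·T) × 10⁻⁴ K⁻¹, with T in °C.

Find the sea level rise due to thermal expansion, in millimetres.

Δh ≈ 272 mm

Layer 1: α = (0.54 + 0.1×26)×10⁻⁴ = 3.14×10⁻⁴ K⁻¹
Layer 2: α = (0.54 + 0.1×16)×10⁻⁴ = 2.14×10⁻⁴ K⁻¹
Layer 3: α = (0.54 + 0.1×9.2)×10⁻⁴ = 1.46×10⁻⁴ K⁻¹
Layer 4: α = (0.54 + 0.1×2)×10⁻⁴ = 0.74×10⁻⁴ K⁻¹
Layer 1: 3.14×10⁻⁴ × 1.9 × 120 = 0.071592 m
280 × 0.77 × 2.14×10⁻⁴ = 0.0461384 m
400–1010 m: 0.96 × 1.46×10⁻⁴ × 610 = 0.0854976 m
0.74×10⁻⁴ × 1400 × 0.66 = 0.068376 m
Δh = 0.071592 + 0.0461384 + 0.0854976 + 0.068376 = 0.271604 m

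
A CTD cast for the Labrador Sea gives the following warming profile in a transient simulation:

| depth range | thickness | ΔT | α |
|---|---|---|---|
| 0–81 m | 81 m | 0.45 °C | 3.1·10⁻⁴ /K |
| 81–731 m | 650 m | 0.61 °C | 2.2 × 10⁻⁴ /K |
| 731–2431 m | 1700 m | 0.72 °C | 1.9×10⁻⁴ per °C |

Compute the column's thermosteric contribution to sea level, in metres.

Layer 1: 81 × 3.1×10⁻⁴ × 0.45 = 0.0112995 m
81–731 m: 650 × 0.61 × 2.2×10⁻⁴ = 0.08723 m
731–2431 m: 1700 × 0.72 × 1.9×10⁻⁴ = 0.23256 m
Δh = 0.0112995 + 0.08723 + 0.23256 = 0.3310895 m

Δh ≈ 0.331 m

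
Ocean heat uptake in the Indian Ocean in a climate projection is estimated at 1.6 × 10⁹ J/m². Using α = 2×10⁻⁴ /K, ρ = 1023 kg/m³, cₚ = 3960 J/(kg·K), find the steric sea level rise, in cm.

Δh = αQ/(ρcₚ) = 2×10⁻⁴ × 1.6×10⁹ / (1023 × 3960) ≈ 0.078991 m

about 7.9 cm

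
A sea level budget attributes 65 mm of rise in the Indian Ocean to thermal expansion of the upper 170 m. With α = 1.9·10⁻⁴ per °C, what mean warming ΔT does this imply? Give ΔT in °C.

2.01 °C

ΔT = Δh/(αH) = 0.065 / (1.9×10⁻⁴ × 170) ≈ 2.012 °C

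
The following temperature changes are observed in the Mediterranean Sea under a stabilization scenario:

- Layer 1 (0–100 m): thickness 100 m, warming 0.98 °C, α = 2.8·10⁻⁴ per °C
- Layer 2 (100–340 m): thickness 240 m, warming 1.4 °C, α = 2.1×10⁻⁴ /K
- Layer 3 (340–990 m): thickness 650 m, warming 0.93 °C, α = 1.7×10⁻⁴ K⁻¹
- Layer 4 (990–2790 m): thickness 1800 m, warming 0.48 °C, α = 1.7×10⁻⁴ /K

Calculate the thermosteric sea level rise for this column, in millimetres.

0–100 m: 100 × 0.98 × 2.8×10⁻⁴ = 0.02744 m
100–340 m: 1.4 × 2.1×10⁻⁴ × 240 = 0.07056 m
340–990 m: 0.93 × 1.7×10⁻⁴ × 650 = 0.102765 m
990–2790 m: 1.7×10⁻⁴ × 0.48 × 1800 = 0.14688 m
Δh = 0.02744 + 0.07056 + 0.102765 + 0.14688 = 0.347645 m ≈ 348 mm

348 mm of thermosteric rise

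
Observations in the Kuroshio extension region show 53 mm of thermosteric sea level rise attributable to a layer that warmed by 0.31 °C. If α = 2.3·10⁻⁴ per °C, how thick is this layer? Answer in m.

H = Δh/(αΔT) = 0.053 / (2.3×10⁻⁴ × 0.31) ≈ 743.3 m

about 743 m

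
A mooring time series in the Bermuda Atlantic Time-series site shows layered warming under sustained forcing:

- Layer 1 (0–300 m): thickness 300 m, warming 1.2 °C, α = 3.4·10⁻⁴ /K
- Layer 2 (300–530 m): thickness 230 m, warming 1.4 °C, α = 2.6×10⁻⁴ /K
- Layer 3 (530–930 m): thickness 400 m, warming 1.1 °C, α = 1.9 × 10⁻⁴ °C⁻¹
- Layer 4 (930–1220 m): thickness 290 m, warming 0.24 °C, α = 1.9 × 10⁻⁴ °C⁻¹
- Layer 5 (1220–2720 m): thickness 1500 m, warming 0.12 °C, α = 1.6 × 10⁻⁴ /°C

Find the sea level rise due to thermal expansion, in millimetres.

1.2 × 3.4×10⁻⁴ × 300 = 0.12240 m
1.4 × 230 × 2.6×10⁻⁴ = 0.08372 m
530–930 m: 1.9×10⁻⁴ × 1.1 × 400 = 0.08360 m
930–1220 m: 1.9×10⁻⁴ × 290 × 0.24 = 0.013224 m
Layer 5: 1500 × 0.12 × 1.6×10⁻⁴ = 0.02880 m
Δh = 0.12240 + 0.08372 + 0.08360 + 0.013224 + 0.02880 = 0.331744 m ≈ 330 mm

330 mm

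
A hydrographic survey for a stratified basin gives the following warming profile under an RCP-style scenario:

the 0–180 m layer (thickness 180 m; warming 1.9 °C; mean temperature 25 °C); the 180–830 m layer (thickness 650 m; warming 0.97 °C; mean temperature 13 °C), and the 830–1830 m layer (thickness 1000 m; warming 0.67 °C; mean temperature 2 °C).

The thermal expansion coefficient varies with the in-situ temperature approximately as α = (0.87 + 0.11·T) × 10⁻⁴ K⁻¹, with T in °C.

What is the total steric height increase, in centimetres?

Layer 1: α = (0.87 + 0.11×25)×10⁻⁴ = 3.62×10⁻⁴ K⁻¹
Layer 2: α = (0.87 + 0.11×13)×10⁻⁴ = 2.3×10⁻⁴ K⁻¹
Layer 3: α = (0.87 + 0.11×2)×10⁻⁴ = 1.09×10⁻⁴ K⁻¹
1.9 × 180 × 3.62×10⁻⁴ = 0.123804 m
Layer 2: 650 × 0.97 × 2.3×10⁻⁴ = 0.145015 m
830–1830 m: 1000 × 0.67 × 1.09×10⁻⁴ = 0.07303 m
Δh = 0.123804 + 0.145015 + 0.07303 = 0.341849 m ≈ 34.2 cm

Δh ≈ 34.2 cm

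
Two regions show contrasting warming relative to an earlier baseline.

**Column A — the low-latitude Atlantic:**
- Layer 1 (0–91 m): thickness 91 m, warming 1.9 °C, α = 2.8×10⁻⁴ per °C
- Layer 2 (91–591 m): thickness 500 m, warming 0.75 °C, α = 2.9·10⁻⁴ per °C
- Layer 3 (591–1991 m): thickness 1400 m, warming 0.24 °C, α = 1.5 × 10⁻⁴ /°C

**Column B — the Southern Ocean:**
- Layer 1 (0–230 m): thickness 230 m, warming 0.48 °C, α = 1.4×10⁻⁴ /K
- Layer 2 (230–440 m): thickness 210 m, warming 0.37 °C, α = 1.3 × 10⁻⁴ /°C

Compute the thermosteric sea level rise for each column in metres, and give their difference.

Δh_A ≈ 0.208 m, Δh_B ≈ 0.0256 m; difference ≈ 0.182 m

A Layer 1: 2.8×10⁻⁴ × 1.9 × 91 = 0.048412 m
A 91–591 m: 0.75 × 500 × 2.9×10⁻⁴ = 0.10875 m
A 0.24 × 1.5×10⁻⁴ × 1400 = 0.05040 m
A total: 0.207562 m
B 0–230 m: 1.4×10⁻⁴ × 0.48 × 230 = 0.015456 m
B Layer 2: 1.3×10⁻⁴ × 210 × 0.37 = 0.010101 m
B total: 0.025557 m
Difference: 0.207562 − 0.025557 = 0.182005 m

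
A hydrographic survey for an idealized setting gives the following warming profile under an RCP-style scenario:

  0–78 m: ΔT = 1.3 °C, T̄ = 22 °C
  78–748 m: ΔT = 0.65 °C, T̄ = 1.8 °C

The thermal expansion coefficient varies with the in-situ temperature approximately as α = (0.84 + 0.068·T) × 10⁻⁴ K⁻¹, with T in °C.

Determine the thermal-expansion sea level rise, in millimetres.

Δh ≈ 65.6 mm

Layer 1: α = (0.84 + 0.068×22)×10⁻⁴ = 2.336×10⁻⁴ K⁻¹
Layer 2: α = (0.84 + 0.068×1.8)×10⁻⁴ = 0.9624×10⁻⁴ K⁻¹
78 × 2.336×10⁻⁴ × 1.3 = 0.02368704 m
Layer 2: 0.65 × 0.9624×10⁻⁴ × 670 = 0.04191252 m
Δh = 0.02368704 + 0.04191252 = 0.06559956 m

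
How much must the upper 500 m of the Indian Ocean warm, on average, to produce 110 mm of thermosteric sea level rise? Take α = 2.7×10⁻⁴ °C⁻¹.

ΔT = Δh/(αH) = 0.11 / (2.7×10⁻⁴ × 500) ≈ 0.8148 K

about 0.815 K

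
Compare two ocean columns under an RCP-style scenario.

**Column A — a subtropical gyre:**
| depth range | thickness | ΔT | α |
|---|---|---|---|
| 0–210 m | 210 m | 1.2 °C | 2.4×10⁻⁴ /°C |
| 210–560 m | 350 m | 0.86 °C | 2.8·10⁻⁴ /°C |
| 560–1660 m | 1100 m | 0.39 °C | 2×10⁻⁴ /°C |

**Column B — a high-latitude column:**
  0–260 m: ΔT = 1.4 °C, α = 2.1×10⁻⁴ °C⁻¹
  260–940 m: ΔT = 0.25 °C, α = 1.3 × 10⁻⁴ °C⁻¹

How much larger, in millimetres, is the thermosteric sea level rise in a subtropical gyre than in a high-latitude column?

A Layer 1: 1.2 × 2.4×10⁻⁴ × 210 = 0.06048 m
A 210–560 m: 0.86 × 2.8×10⁻⁴ × 350 = 0.08428 m
A Layer 3: 0.39 × 1100 × 2×10⁻⁴ = 0.08580 m
A total: 0.23056 m
B 260 × 1.4 × 2.1×10⁻⁴ = 0.07644 m
B 680 × 0.25 × 1.3×10⁻⁴ = 0.02210 m
B total: 0.09854 m
Difference: 0.23056 − 0.09854 = 0.13202 m

Δh_A − Δh_B ≈ 132 mm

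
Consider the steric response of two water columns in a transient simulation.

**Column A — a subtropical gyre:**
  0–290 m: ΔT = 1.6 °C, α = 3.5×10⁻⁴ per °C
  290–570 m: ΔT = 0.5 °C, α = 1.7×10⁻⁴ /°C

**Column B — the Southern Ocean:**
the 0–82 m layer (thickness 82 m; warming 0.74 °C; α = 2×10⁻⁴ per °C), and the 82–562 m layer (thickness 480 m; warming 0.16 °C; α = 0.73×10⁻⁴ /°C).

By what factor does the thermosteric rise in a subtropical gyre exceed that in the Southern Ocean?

≈ 10.5×

A Layer 1: 3.5×10⁻⁴ × 1.6 × 290 = 0.16240 m
A 0.5 × 280 × 1.7×10⁻⁴ = 0.02380 m
A total: 0.18620 m
B 2×10⁻⁴ × 0.74 × 82 = 0.012136 m
B 82–562 m: 0.73×10⁻⁴ × 0.16 × 480 = 0.0056064 m
B total: 0.0177424 m
Ratio: 0.18620 / 0.0177424 ≈ 10.49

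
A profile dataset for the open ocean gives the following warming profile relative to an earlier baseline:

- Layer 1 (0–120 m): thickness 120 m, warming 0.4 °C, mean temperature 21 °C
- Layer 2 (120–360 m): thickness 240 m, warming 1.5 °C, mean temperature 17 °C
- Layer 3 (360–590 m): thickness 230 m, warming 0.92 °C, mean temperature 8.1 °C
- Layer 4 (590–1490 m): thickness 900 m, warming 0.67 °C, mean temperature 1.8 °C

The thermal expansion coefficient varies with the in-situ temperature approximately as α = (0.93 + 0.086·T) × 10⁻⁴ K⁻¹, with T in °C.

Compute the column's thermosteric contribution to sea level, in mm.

Layer 1: α = (0.93 + 0.086×21)×10⁻⁴ = 2.736×10⁻⁴ K⁻¹
Layer 2: α = (0.93 + 0.086×17)×10⁻⁴ = 2.392×10⁻⁴ K⁻¹
Layer 3: α = (0.93 + 0.086×8.1)×10⁻⁴ = 1.6266×10⁻⁴ K⁻¹
Layer 4: α = (0.93 + 0.086×1.8)×10⁻⁴ = 1.0848×10⁻⁴ K⁻¹
Layer 1: 0.4 × 120 × 2.736×10⁻⁴ = 0.0131328 m
1.5 × 240 × 2.392×10⁻⁴ = 0.086112 m
360–590 m: 0.92 × 230 × 1.6266×10⁻⁴ = 0.034418856 m
Layer 4: 900 × 0.67 × 1.0848×10⁻⁴ = 0.06541344 m
Δh = 0.0131328 + 0.086112 + 0.034418856 + 0.06541344 = 0.199077096 m

Δh = 199 mm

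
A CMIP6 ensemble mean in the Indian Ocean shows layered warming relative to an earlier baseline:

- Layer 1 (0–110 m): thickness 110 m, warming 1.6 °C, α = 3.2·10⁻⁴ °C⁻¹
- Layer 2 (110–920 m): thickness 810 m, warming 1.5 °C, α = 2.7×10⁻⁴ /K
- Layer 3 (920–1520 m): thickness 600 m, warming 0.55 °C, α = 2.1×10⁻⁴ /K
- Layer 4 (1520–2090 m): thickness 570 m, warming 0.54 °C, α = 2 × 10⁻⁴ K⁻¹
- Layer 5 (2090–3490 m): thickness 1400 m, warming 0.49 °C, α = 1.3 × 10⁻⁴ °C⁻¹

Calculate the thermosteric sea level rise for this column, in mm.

604 mm of thermosteric rise

0–110 m: 1.6 × 110 × 3.2×10⁻⁴ = 0.05632 m
110–920 m: 810 × 2.7×10⁻⁴ × 1.5 = 0.32805 m
2.1×10⁻⁴ × 0.55 × 600 = 0.06930 m
1520–2090 m: 570 × 0.54 × 2×10⁻⁴ = 0.06156 m
1400 × 1.3×10⁻⁴ × 0.49 = 0.08918 m
Δh = 0.05632 + 0.32805 + 0.06930 + 0.06156 + 0.08918 = 0.60441 m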